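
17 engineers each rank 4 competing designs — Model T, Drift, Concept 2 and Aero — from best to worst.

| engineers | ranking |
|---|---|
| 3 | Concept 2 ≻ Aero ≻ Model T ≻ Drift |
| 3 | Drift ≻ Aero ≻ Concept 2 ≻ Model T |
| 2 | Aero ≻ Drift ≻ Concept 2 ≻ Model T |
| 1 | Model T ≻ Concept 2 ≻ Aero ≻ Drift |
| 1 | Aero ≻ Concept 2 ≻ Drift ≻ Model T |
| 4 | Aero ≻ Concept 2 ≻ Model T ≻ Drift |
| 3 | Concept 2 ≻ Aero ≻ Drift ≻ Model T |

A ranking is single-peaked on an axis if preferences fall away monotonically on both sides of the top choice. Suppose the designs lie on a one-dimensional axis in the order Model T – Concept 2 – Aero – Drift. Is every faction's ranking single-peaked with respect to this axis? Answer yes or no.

Axis positions: Model T=1, Concept 2=2, Aero=3, Drift=4.
Faction 1 (peak Concept 2 at position 2): ranking walks positions 2-3-1-4, expanding outward from the peak — single-peaked.
Faction 2 (peak Drift at position 4): ranking walks positions 4-3-2-1, expanding outward from the peak — single-peaked.
Faction 3 (peak Aero at position 3): ranking walks positions 3-4-2-1, expanding outward from the peak — single-peaked.
Faction 4 (peak Model T at position 1): ranking walks positions 1-2-3-4, expanding outward from the peak — single-peaked.
Faction 5 (peak Aero at position 3): ranking walks positions 3-2-4-1, expanding outward from the peak — single-peaked.
Faction 6 (peak Aero at position 3): ranking walks positions 3-2-1-4, expanding outward from the peak — single-peaked.
Faction 7 (peak Concept 2 at position 2): ranking walks positions 2-3-4-1, expanding outward from the peak — single-peaked.
Every ranking is single-peaked on this axis.

yes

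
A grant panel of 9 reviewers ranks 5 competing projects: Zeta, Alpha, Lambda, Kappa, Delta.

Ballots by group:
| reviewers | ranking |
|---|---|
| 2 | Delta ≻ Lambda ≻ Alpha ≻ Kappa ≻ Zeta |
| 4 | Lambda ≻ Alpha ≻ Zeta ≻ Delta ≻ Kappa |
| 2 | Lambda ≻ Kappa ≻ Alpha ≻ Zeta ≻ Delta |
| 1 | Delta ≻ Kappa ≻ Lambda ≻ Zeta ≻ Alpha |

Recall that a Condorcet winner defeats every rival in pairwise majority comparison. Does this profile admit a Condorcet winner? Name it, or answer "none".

Lambda

Check each pair by majority over 9 ballots:
Zeta vs Alpha: Zeta preferred on 1 ballot; Alpha wins 8–1.
Zeta vs Lambda: Zeta preferred on 0 ballots; Lambda wins 9–0.
Zeta vs Kappa: Zeta preferred on 4 ballots; Kappa wins 5–4.
Zeta vs Delta: Zeta preferred on 4+2 = 6 ballots; Zeta wins 6–3.
Alpha vs Lambda: Alpha preferred on 0 ballots; Lambda wins 9–0.
Alpha vs Kappa: 2+4 = 6 for Alpha, 3 for Kappa — Alpha by 6–3.
Alpha vs Delta: 6 to 3, Alpha.
Lambda vs Kappa: Lambda preferred on 2+4+2 = 8 ballots; Lambda wins 8–1.
Lambda vs Delta: Lambda is ranked higher on 4+2 = 6 ballots, Delta on 3. Lambda wins 6–3.
Kappa vs Delta: Kappa preferred on 2 ballots; Delta wins 7–2.
Lambda wins every pairwise contest, so Lambda is the Condorcet winner.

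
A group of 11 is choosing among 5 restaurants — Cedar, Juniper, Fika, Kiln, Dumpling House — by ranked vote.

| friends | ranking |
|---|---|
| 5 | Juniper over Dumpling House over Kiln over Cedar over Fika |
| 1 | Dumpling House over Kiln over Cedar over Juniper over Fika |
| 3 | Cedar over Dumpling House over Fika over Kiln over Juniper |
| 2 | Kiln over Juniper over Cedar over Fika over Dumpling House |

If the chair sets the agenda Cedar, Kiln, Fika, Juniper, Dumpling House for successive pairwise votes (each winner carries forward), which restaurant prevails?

Dumpling House

Round 1: Cedar vs Kiln — 3–8, Kiln advances.
Round 2: Kiln vs Fika — 8–3, Kiln advances.
Round 3: Kiln vs Juniper — 6–5, Kiln advances.
Round 4: Kiln vs Dumpling House — 2–9, Dumpling House advances.
The agenda winner is Dumpling House.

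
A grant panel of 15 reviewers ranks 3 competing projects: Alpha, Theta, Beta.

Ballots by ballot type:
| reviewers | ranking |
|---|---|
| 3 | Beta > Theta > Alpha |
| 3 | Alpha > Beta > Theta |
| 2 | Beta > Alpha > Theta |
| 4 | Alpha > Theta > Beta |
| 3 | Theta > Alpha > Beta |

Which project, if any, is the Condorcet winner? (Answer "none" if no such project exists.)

Head-to-head results (15 reviewers):
Alpha vs Theta: Alpha wins 9–6.
Alpha–Beta: Alpha 10–5.
Theta vs Beta: Beta, 8–7.
Alpha beats each of Theta, Beta — Alpha is the Condorcet winner.

Alpha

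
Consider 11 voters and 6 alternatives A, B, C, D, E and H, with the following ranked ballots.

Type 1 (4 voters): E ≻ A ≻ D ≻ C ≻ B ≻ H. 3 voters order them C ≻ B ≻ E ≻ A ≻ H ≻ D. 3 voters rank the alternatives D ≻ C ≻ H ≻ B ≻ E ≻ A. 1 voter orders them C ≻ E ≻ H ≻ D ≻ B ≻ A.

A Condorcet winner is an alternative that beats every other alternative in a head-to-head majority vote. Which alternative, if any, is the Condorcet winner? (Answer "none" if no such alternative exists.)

none

Check each pair by majority over 11 ballots:
A vs B: A is ranked higher on 4 ballots, B on 7. B wins 7–4.
A vs C: A is ranked higher on 4 ballots, C on 7. C wins 7–4.
A vs D: A preferred on 4+3 = 7 ballots; A wins 7–4.
A vs E: E, 11–0.
A vs H: A wins 7–4.
B vs C: B is ranked higher on 0 ballots, C on 11. C wins 11–0.
B vs D: B is ranked higher on 3 ballots, D on 8. D wins 8–3.
B–E: B 6–5.
B vs H: 7 to 4, B.
C vs D: D, 7–4.
C vs E: C is ranked higher on 3+3+1 = 7 ballots, E on 4. C wins 7–4.
C vs H: C is ranked higher on 4+3+3+1 = 11 ballots, H on 0. C wins 11–0.
D vs E: D is ranked higher on 3 ballots, E on 8. E wins 8–3.
D–H: D 7–4.
E vs H: E, 8–3.
Every alternative loses at least once (A loses to B; B loses to C; C loses to D; D loses to A; E loses to B; H loses to A). The majority relation contains the cycle A > D > B > A, so there is no Condorcet winner.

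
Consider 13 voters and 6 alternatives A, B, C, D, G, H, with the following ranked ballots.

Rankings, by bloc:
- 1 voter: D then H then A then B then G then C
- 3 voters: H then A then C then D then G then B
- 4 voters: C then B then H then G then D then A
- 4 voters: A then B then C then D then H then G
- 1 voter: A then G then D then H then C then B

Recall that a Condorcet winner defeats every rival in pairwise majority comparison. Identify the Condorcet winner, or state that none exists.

Pairwise majorities:
A–B: A 9–4.
A vs C: A is ranked higher on 1+3+4+1 = 9 ballots, C on 4. A wins 9–4.
A vs D: A preferred on 3+4+1 = 8 ballots; A wins 8–5.
A vs G: A, 9–4.
A vs H: 4+1 = 5 for A, 8 for H — H by 8–5.
B vs C: C, 8–5.
B vs D: 8 to 5, B.
B vs G: B is ranked higher on 1+4+4 = 9 ballots, G on 4. B wins 9–4.
B vs H: 8 to 5, B.
C vs D: C wins 11–2.
C vs G: C wins 11–2.
C vs H: C is ranked higher on 4+4 = 8 ballots, H on 5. C wins 8–5.
D–G: D 8–5.
D vs H: H, 7–6.
G vs H: H wins 12–1.
No alternative is unbeaten: A loses to H; B loses to A; C loses to A; D loses to A; G loses to A; H loses to B. In particular A > B > H > A is a majority cycle — no Condorcet winner exists.

none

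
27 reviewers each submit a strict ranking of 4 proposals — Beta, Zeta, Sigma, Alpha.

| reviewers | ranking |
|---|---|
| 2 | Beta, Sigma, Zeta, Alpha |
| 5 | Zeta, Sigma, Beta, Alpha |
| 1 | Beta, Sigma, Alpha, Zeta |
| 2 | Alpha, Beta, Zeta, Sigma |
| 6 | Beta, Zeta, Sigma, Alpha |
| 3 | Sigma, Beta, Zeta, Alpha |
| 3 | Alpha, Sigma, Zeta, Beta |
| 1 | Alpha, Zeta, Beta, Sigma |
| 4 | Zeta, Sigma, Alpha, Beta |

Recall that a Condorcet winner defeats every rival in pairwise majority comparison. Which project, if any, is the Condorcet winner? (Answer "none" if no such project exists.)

Check each pair by majority over 27 ballots:
Beta vs Zeta: 2+1+2+6+3 = 14 for Beta, 13 for Zeta — Beta by 14–13.
Beta vs Sigma: 12 to 15, Sigma.
Beta vs Alpha: Beta preferred on 2+5+1+6+3 = 17 ballots; Beta wins 17–10.
Zeta vs Sigma: 18 to 9, Zeta.
Zeta vs Alpha: 2+5+6+3+4 = 20 for Zeta, 7 for Alpha — Zeta by 20–7.
Sigma vs Alpha: 21 to 6, Sigma.
Each project drops at least one matchup (Beta loses to Sigma; Zeta loses to Beta; Sigma loses to Zeta; Alpha loses to Beta); the cycle Beta beats Zeta beats Sigma beats Beta rules out a Condorcet winner.

none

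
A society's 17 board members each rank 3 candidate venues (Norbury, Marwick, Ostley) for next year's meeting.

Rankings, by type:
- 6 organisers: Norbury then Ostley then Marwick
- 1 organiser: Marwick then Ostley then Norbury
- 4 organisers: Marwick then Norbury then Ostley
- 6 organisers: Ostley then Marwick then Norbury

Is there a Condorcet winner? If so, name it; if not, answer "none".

none

Head-to-head results (17 organisers):
Norbury vs Marwick: Marwick, 11–6.
Norbury vs Ostley: Norbury wins 10–7.
Marwick vs Ostley: Ostley, 12–5.
Every city loses at least once (Norbury loses to Marwick; Marwick loses to Ostley; Ostley loses to Norbury). The majority relation contains the cycle Norbury → Ostley → Marwick → Norbury, so there is no Condorcet winner.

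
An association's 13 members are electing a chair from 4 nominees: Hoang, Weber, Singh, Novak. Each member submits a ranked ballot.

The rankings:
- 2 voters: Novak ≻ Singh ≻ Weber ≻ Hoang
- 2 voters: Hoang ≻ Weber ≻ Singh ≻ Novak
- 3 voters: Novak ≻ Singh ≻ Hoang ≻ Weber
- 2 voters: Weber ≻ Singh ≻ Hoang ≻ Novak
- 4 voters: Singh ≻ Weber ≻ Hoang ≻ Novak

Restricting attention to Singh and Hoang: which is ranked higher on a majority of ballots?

Singh

Ballots ranking Singh above Hoang: 2 + 3 + 2 + 4 = 11.
Ballots ranking Hoang above Singh: 13 − 11 = 2.
Singh wins the head-to-head 11–2.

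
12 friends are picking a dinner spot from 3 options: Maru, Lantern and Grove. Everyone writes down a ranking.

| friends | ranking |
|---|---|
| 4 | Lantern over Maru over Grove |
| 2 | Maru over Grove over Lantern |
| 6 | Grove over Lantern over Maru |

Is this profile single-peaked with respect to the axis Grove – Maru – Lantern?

no

Axis positions: Grove=1, Maru=2, Lantern=3.
Ballot type 1 (peak Lantern at position 3): ranking walks positions 3-2-1, expanding outward from the peak — single-peaked.
Ballot type 2 (peak Maru at position 2): ranking walks positions 2-1-3, expanding outward from the peak — single-peaked.
Ballot type 3: ranking walks positions 1-3-2; Lantern is ranked above Maru even though Maru lies between Lantern and the peak Grove on the axis — preferences dip and rise again. Not single-peaked.
Ballot type 3 violates single-peakedness, so the profile is not single-peaked on this axis.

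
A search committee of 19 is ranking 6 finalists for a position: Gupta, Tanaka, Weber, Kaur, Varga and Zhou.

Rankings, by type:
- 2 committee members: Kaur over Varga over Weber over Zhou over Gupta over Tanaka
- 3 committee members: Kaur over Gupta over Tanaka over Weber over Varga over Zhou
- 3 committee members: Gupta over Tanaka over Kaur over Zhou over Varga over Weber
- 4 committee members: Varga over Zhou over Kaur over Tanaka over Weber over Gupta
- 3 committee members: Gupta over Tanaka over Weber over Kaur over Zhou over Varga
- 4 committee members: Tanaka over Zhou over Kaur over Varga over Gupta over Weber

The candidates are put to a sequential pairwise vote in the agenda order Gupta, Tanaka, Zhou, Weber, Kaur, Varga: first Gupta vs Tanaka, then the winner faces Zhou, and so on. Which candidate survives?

Round 1: Gupta vs Tanaka — 11–8, Gupta advances.
Round 2: Gupta vs Zhou — 9–10, Zhou advances.
Round 3: Zhou vs Weber — 11–8, Zhou advances.
Round 4: Zhou vs Kaur — 8–11, Kaur advances.
Round 5: Kaur vs Varga — 15–4, Kaur advances.
The agenda winner is Kaur.

Kaur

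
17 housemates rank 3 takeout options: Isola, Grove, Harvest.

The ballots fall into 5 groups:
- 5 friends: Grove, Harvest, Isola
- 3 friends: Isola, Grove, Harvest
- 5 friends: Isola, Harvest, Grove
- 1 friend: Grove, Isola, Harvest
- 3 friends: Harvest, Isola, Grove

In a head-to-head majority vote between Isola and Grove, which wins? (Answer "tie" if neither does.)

Ballots ranking Isola above Grove: 3 + 5 + 3 = 11.
Ballots ranking Grove above Isola: 17 − 11 = 6.
Isola wins the head-to-head 11–6.

Isola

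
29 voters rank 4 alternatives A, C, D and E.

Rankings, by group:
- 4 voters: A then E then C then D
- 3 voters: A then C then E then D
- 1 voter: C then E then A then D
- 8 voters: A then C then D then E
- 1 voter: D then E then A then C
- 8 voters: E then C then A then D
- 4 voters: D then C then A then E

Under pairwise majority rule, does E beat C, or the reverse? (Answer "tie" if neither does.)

C

Ballots ranking E above C: 4 + 1 + 8 = 13.
Ballots ranking C above E: 29 − 13 = 16.
C wins the head-to-head 16–13.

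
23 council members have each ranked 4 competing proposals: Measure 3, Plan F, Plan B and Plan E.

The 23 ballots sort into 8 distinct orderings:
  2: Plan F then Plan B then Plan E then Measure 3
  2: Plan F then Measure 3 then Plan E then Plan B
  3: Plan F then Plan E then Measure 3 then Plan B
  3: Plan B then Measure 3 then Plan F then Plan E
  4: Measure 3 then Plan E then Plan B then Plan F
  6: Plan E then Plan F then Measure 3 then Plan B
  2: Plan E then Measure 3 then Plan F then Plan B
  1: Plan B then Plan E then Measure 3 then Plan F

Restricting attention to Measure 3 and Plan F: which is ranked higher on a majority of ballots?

Ballots ranking Measure 3 above Plan F: 3 + 4 + 2 + 1 = 10.
Ballots ranking Plan F above Measure 3: 23 − 10 = 13.
Plan F wins the head-to-head 13–10.

Plan F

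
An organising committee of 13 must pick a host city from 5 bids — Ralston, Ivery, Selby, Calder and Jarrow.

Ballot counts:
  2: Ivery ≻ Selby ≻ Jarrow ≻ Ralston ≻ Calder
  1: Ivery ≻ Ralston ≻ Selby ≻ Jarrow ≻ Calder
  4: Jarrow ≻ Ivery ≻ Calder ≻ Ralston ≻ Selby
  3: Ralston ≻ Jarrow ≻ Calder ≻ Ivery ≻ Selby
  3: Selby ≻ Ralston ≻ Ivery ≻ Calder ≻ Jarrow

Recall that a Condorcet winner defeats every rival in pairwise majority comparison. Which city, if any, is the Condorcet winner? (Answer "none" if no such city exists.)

none

Check each pair by majority over 13 ballots:
Ralston–Ivery: Ivery 7–6.
Ralston–Selby: Ralston 8–5.
Ralston vs Calder: 9 to 4, Ralston.
Ralston vs Jarrow: 7 to 6, Ralston.
Ivery vs Selby: Ivery wins 10–3.
Ivery vs Calder: Ivery, 10–3.
Ivery–Jarrow: Jarrow 7–6.
Selby vs Calder: Calder, 7–6.
Selby vs Jarrow: Jarrow, 7–6.
Calder vs Jarrow: Jarrow, 10–3.
Every city loses at least once (Ralston loses to Ivery; Ivery loses to Jarrow; Selby loses to Ralston; Calder loses to Ralston; Jarrow loses to Ralston). The majority relation contains the cycle Ralston beats Jarrow beats Ivery beats Ralston, so there is no Condorcet winner.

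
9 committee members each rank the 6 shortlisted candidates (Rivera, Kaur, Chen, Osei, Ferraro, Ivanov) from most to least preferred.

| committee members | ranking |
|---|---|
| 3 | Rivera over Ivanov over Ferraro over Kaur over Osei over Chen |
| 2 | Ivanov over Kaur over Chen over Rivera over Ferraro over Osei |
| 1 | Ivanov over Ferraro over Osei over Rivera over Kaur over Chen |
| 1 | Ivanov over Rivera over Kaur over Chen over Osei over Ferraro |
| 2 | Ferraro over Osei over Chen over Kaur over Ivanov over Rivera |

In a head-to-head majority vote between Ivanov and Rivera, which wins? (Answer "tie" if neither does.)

Ballots ranking Ivanov above Rivera: 2 + 1 + 1 + 2 = 6.
Ballots ranking Rivera above Ivanov: 9 − 6 = 3.
Ivanov wins the head-to-head 6–3.

Ivanov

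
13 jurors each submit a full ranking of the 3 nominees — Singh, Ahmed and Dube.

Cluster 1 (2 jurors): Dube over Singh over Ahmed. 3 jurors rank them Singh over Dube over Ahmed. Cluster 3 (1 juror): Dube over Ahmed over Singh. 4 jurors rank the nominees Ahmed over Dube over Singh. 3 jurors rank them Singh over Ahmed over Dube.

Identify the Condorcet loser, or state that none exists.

Pairwise majorities:
Singh vs Ahmed: Singh wins 8–5.
Singh vs Dube: Singh preferred on 3+3 = 6 ballots; Dube wins 7–6.
Ahmed vs Dube: Ahmed is ranked higher on 4+3 = 7 ballots, Dube on 6. Ahmed wins 7–6.
No nominee is winless: Singh beats Ahmed; Ahmed beats Dube; Dube beats Singh. There is no Condorcet loser.

none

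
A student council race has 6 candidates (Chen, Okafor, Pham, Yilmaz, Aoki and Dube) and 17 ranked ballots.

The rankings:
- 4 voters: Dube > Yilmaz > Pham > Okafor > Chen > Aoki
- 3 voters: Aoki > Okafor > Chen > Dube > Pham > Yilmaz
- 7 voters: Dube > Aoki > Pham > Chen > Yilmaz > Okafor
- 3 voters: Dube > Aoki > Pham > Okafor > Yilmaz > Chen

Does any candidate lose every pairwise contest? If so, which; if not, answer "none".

Head-to-head results (17 voters):
Chen vs Okafor: Chen preferred on 7 ballots; Okafor wins 10–7.
Chen vs Pham: Chen is ranked higher on 3 ballots, Pham on 14. Pham wins 14–3.
Chen vs Yilmaz: 3+7 = 10 for Chen, 7 for Yilmaz — Chen by 10–7.
Chen–Aoki: Aoki 13–4.
Chen–Dube: Dube 14–3.
Okafor vs Pham: Pham wins 14–3.
Okafor vs Yilmaz: Okafor is ranked higher on 3+3 = 6 ballots, Yilmaz on 11. Yilmaz wins 11–6.
Okafor vs Aoki: Aoki wins 13–4.
Okafor vs Dube: Dube wins 14–3.
Pham vs Yilmaz: Pham wins 13–4.
Pham vs Aoki: Pham is ranked higher on 4 ballots, Aoki on 13. Aoki wins 13–4.
Pham vs Dube: 0 for Pham, 17 for Dube — Dube by 17–0.
Yilmaz–Aoki: Aoki 13–4.
Yilmaz vs Dube: Yilmaz preferred on 0 ballots; Dube wins 17–0.
Aoki vs Dube: Aoki preferred on 3 ballots; Dube wins 14–3.
Each candidate has at least one pairwise win (Chen beats Yilmaz; Okafor beats Chen; Pham beats Chen; Yilmaz beats Okafor; Aoki beats Chen; Dube beats Chen) — no Condorcet loser.

none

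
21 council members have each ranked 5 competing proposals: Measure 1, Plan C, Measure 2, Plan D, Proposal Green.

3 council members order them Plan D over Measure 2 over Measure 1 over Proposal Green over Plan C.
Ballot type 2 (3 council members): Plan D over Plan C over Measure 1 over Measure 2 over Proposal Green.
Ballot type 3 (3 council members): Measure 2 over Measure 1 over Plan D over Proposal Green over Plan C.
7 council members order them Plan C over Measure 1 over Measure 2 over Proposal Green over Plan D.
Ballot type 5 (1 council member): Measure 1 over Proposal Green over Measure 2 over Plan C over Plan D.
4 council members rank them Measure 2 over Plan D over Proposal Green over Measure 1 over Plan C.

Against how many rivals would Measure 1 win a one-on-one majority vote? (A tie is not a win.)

4

Measure 1 against each rival (21 council members):
Measure 1 vs Plan C: Measure 1 preferred on 3+3+1+4 = 11 ballots; Measure 1 wins 11–10.
Measure 1 vs Measure 2: Measure 1 preferred on 3+7+1 = 11 ballots; Measure 1 wins 11–10.
Measure 1 vs Plan D: Measure 1 is ranked higher on 3+7+1 = 11 ballots, Plan D on 10. Measure 1 wins 11–10.
Measure 1–Proposal Green: Measure 1 17–4.
Measure 1 beats Plan C, Measure 2, Plan D, Proposal Green — 4 pairwise wins.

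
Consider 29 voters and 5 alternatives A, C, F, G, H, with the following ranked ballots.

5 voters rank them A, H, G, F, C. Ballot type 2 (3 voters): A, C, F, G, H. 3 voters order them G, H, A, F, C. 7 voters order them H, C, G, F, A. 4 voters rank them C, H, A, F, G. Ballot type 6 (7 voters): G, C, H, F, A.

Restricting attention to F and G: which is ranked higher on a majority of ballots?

G

Ballots ranking F above G: 3 + 4 = 7.
Ballots ranking G above F: 29 − 7 = 22.
G wins the head-to-head 22–7.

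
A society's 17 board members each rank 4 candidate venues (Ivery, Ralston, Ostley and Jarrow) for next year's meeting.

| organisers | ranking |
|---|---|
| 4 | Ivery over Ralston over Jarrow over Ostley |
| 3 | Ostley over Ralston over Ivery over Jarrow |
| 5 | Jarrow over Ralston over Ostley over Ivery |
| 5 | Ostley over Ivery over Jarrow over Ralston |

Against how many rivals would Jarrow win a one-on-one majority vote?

2

Jarrow against each rival (17 organisers):
Jarrow–Ivery: Ivery 12–5.
Jarrow–Ralston: Jarrow 10–7.
Jarrow vs Ostley: Jarrow is ranked higher on 4+5 = 9 ballots, Ostley on 8. Jarrow wins 9–8.
Jarrow beats Ralston, Ostley; loses to Ivery — 2 pairwise wins.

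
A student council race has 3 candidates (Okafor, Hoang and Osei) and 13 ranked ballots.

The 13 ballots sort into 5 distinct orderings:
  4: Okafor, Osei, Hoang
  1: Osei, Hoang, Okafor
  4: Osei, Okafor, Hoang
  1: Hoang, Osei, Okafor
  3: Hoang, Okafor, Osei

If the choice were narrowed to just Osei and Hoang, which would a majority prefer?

Osei

Ballots ranking Osei above Hoang: 4 + 1 + 4 = 9.
Ballots ranking Hoang above Osei: 13 − 9 = 4.
Osei wins the head-to-head 9–4.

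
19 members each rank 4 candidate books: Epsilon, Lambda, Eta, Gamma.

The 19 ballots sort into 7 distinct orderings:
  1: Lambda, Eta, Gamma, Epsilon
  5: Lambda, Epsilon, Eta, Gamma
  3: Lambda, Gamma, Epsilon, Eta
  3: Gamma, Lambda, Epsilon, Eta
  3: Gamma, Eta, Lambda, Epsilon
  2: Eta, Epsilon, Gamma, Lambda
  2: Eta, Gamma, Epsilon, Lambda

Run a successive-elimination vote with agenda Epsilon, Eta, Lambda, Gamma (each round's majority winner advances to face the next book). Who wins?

Gamma

Round 1: Epsilon vs Eta — 11–8, Epsilon advances.
Round 2: Epsilon vs Lambda — 4–15, Lambda advances.
Round 3: Lambda vs Gamma — 9–10, Gamma advances.
Gamma survives the agenda.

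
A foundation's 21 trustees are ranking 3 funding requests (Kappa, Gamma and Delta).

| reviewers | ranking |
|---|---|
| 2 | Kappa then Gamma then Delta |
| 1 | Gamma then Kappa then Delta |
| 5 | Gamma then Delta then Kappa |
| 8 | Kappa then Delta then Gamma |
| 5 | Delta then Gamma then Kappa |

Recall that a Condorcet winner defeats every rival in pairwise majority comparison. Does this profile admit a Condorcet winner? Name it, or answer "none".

Check each pair by majority over 21 ballots:
Kappa vs Gamma: Gamma, 11–10.
Kappa vs Delta: Kappa wins 11–10.
Gamma–Delta: Delta 13–8.
Each project drops at least one matchup (Kappa loses to Gamma; Gamma loses to Delta; Delta loses to Kappa); the cycle Kappa beats Delta beats Gamma beats Kappa rules out a Condorcet winner.

none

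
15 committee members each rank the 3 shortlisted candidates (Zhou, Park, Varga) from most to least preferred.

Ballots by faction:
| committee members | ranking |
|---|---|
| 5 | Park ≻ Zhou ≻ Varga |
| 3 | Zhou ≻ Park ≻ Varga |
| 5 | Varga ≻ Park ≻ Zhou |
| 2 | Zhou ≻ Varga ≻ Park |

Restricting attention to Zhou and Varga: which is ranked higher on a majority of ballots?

Zhou

Ballots ranking Zhou above Varga: 5 + 3 + 2 = 10.
Ballots ranking Varga above Zhou: 15 − 10 = 5.
Zhou wins the head-to-head 10–5.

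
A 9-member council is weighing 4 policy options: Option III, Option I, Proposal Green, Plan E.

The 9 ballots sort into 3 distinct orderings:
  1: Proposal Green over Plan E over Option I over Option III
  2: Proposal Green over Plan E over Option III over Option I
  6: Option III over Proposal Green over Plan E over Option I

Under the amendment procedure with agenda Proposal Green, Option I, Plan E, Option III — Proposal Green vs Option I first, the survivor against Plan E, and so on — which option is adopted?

Option III

Round 1: Proposal Green vs Option I — 9–0, Proposal Green advances.
Round 2: Proposal Green vs Plan E — 9–0, Proposal Green advances.
Round 3: Proposal Green vs Option III — 3–6, Option III advances.
Option III survives the agenda.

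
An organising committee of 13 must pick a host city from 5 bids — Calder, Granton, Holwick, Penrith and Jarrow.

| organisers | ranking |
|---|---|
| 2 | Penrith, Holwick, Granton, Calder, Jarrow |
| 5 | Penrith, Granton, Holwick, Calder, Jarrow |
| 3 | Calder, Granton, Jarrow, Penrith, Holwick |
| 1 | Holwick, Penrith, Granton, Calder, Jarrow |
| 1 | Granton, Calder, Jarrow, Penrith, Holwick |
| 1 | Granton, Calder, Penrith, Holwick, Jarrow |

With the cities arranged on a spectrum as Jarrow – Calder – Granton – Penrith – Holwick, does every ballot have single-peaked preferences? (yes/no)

Axis positions: Jarrow=1, Calder=2, Granton=3, Penrith=4, Holwick=5.
Ballot type 1 (peak Penrith at position 4): ranking walks positions 4-5-3-2-1, expanding outward from the peak — single-peaked.
Ballot type 2 (peak Penrith at position 4): ranking walks positions 4-3-5-2-1, expanding outward from the peak — single-peaked.
Ballot type 3 (peak Calder at position 2): ranking walks positions 2-3-1-4-5, expanding outward from the peak — single-peaked.
Ballot type 4 (peak Holwick at position 5): ranking walks positions 5-4-3-2-1, expanding outward from the peak — single-peaked.
Ballot type 5 (peak Granton at position 3): ranking walks positions 3-2-1-4-5, expanding outward from the peak — single-peaked.
Ballot type 6 (peak Granton at position 3): ranking walks positions 3-2-4-5-1, expanding outward from the peak — single-peaked.
Every ranking is single-peaked on this axis.

yes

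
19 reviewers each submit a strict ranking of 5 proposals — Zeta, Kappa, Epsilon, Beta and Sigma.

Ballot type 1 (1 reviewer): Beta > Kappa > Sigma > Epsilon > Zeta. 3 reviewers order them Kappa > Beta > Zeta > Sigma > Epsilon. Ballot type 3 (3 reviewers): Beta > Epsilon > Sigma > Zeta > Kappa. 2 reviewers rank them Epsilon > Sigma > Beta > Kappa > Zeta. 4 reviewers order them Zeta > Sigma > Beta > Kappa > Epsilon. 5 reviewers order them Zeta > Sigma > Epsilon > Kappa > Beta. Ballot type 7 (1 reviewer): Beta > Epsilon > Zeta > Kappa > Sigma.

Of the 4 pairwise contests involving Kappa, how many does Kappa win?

0

Kappa against each rival (19 reviewers):
Kappa–Zeta: Zeta 13–6.
Kappa vs Epsilon: Epsilon, 11–8.
Kappa vs Beta: 3+5 = 8 for Kappa, 11 for Beta — Beta by 11–8.
Kappa–Sigma: Sigma 14–5.
Kappa beats no one; loses to Zeta, Epsilon, Beta, Sigma — 0 pairwise wins.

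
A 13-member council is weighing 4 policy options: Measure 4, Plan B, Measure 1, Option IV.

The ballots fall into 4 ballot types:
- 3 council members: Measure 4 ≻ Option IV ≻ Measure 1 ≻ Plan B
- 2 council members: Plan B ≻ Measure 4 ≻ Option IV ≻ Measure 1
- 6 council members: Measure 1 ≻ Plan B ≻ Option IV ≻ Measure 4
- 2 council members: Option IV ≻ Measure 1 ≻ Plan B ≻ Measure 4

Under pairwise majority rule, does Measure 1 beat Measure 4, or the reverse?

Measure 1

Ballots ranking Measure 1 above Measure 4: 6 + 2 = 8.
Ballots ranking Measure 4 above Measure 1: 13 − 8 = 5.
Measure 1 wins the head-to-head 8–5.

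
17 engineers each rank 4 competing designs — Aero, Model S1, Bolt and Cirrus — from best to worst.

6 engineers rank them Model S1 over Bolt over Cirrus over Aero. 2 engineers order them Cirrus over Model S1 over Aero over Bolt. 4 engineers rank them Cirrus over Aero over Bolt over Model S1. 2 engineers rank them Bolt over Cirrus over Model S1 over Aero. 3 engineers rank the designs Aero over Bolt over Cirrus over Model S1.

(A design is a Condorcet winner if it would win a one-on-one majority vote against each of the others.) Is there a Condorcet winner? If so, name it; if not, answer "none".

none

Head-to-head results (17 engineers):
Aero vs Model S1: 7 to 10, Model S1.
Aero vs Bolt: Aero is ranked higher on 2+4+3 = 9 ballots, Bolt on 8. Aero wins 9–8.
Aero vs Cirrus: Aero is ranked higher on 3 ballots, Cirrus on 14. Cirrus wins 14–3.
Model S1 vs Bolt: 8 to 9, Bolt.
Model S1 vs Cirrus: Model S1 is ranked higher on 6 ballots, Cirrus on 11. Cirrus wins 11–6.
Bolt vs Cirrus: 11 to 6, Bolt.
Each design drops at least one matchup (Aero loses to Model S1; Model S1 loses to Bolt; Bolt loses to Aero; Cirrus loses to Bolt); the cycle Aero beats Bolt beats Model S1 beats Aero rules out a Condorcet winner.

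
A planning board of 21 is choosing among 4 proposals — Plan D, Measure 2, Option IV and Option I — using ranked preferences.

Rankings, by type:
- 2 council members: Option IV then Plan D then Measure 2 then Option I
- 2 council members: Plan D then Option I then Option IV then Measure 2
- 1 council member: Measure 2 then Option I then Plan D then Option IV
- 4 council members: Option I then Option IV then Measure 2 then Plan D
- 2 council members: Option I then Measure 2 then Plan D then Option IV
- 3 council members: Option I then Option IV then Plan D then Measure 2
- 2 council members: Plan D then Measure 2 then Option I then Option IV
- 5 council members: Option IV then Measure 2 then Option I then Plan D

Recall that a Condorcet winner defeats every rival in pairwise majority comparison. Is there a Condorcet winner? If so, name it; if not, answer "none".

Option I

Check each pair by majority over 21 ballots:
Plan D vs Measure 2: 2+2+3+2 = 9 for Plan D, 12 for Measure 2 — Measure 2 by 12–9.
Plan D–Option IV: Option IV 14–7.
Plan D–Option I: Option I 15–6.
Measure 2 vs Option IV: Option IV wins 16–5.
Measure 2–Option I: Option I 11–10.
Option IV vs Option I: Option I, 14–7.
Option I wins every pairwise contest, so Option I is the Condorcet winner.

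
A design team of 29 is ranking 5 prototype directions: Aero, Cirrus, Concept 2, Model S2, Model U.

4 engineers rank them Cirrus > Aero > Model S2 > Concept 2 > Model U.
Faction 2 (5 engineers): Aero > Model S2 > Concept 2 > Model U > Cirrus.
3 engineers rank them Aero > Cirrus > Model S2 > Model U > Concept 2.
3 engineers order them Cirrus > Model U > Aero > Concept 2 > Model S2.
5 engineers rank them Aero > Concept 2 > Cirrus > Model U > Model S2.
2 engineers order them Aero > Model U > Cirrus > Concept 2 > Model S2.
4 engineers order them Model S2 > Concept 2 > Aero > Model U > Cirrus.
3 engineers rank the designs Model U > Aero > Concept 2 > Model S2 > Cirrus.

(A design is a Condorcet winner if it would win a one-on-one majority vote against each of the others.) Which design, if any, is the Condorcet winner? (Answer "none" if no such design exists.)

Pairwise majorities:
Aero vs Cirrus: Aero is ranked higher on 5+3+5+2+4+3 = 22 ballots, Cirrus on 7. Aero wins 22–7.
Aero vs Concept 2: Aero is ranked higher on 25 ballots, Concept 2 on 4. Aero wins 25–4.
Aero vs Model S2: Aero preferred on 25 ballots; Aero wins 25–4.
Aero vs Model U: 4+5+3+5+2+4 = 23 for Aero, 6 for Model U — Aero by 23–6.
Cirrus vs Concept 2: Concept 2 wins 17–12.
Cirrus–Model S2: Cirrus 17–12.
Cirrus vs Model U: Cirrus is ranked higher on 4+3+3+5 = 15 ballots, Model U on 14. Cirrus wins 15–14.
Concept 2 vs Model S2: 13 to 16, Model S2.
Concept 2 vs Model U: Concept 2 wins 18–11.
Model S2 vs Model U: 16 to 13, Model S2.
Aero defeats every rival head-to-head and is the Condorcet winner.

Aero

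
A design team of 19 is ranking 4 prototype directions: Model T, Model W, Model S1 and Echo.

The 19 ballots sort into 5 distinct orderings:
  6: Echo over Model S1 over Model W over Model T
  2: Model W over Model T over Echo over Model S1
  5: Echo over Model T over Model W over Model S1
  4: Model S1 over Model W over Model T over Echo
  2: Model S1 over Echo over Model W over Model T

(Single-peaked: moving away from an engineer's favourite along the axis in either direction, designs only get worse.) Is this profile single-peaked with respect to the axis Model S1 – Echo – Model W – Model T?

no

Axis positions: Model S1=1, Echo=2, Model W=3, Model T=4.
Type 1 (peak Echo at position 2): ranking walks positions 2-1-3-4, expanding outward from the peak — single-peaked.
Type 2 (peak Model W at position 3): ranking walks positions 3-4-2-1, expanding outward from the peak — single-peaked.
Type 3: ranking walks positions 2-4-3-1; Model T is ranked above Model W even though Model W lies between Model T and the peak Echo on the axis — preferences dip and rise again. Not single-peaked.
Type 4: ranking walks positions 1-3-4-2; Model W is ranked above Echo even though Echo lies between Model W and the peak Model S1 on the axis — preferences dip and rise again. Not single-peaked.
Type 5 (peak Model S1 at position 1): ranking walks positions 1-2-3-4, expanding outward from the peak — single-peaked.
Type 3 violates single-peakedness, so the profile is not single-peaked on this axis.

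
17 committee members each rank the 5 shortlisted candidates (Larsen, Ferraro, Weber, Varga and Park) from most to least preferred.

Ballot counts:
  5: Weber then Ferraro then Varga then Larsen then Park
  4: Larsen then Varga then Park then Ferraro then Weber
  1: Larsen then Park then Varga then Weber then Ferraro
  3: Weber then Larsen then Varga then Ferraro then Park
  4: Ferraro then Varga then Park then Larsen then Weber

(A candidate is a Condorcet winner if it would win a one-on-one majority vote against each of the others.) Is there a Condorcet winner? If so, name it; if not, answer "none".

none

Pairwise majorities:
Larsen vs Ferraro: Ferraro wins 9–8.
Larsen–Weber: Larsen 9–8.
Larsen–Varga: Varga 9–8.
Larsen vs Park: Larsen wins 13–4.
Ferraro vs Weber: Weber wins 9–8.
Ferraro vs Varga: Ferraro, 9–8.
Ferraro vs Park: Ferraro, 12–5.
Weber–Varga: Varga 9–8.
Weber vs Park: Park, 9–8.
Varga vs Park: Varga wins 16–1.
Every candidate loses at least once (Larsen loses to Ferraro; Ferraro loses to Weber; Weber loses to Larsen; Varga loses to Ferraro; Park loses to Larsen). The majority relation contains the cycle Larsen > Weber > Ferraro > Larsen, so there is no Condorcet winner.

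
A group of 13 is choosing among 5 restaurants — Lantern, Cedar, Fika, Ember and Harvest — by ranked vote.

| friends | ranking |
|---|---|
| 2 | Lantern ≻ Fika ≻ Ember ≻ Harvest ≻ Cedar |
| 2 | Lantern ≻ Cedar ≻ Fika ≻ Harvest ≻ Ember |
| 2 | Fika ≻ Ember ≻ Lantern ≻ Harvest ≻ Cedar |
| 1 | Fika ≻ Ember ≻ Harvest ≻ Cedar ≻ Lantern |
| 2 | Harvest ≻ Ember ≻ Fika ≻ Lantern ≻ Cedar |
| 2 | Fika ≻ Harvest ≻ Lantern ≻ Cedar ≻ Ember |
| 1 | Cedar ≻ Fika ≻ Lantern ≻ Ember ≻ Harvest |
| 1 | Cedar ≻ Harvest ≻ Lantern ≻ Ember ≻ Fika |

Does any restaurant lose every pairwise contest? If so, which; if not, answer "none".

Cedar

Head-to-head results (13 friends):
Lantern vs Cedar: Lantern, 10–3.
Lantern vs Fika: Fika wins 8–5.
Lantern vs Ember: Lantern is ranked higher on 2+2+2+1+1 = 8 ballots, Ember on 5. Lantern wins 8–5.
Lantern vs Harvest: 2+2+2+1 = 7 for Lantern, 6 for Harvest — Lantern by 7–6.
Cedar vs Fika: Fika wins 9–4.
Cedar–Ember: Ember 7–6.
Cedar vs Harvest: 4 to 9, Harvest.
Fika vs Ember: 10 to 3, Fika.
Fika vs Harvest: Fika preferred on 2+2+2+1+2+1 = 10 ballots; Fika wins 10–3.
Ember vs Harvest: Harvest, 7–6.
Only Cedar has no wins; Cedar is the Condorcet loser.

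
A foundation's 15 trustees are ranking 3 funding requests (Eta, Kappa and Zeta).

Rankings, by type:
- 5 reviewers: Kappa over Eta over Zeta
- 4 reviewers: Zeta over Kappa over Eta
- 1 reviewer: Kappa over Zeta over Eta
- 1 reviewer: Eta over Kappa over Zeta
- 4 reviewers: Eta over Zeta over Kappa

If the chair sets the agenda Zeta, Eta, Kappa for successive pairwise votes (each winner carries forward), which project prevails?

Kappa

Round 1: Zeta vs Eta — 5–10, Eta advances.
Round 2: Eta vs Kappa — 5–10, Kappa advances.
The agenda winner is Kappa.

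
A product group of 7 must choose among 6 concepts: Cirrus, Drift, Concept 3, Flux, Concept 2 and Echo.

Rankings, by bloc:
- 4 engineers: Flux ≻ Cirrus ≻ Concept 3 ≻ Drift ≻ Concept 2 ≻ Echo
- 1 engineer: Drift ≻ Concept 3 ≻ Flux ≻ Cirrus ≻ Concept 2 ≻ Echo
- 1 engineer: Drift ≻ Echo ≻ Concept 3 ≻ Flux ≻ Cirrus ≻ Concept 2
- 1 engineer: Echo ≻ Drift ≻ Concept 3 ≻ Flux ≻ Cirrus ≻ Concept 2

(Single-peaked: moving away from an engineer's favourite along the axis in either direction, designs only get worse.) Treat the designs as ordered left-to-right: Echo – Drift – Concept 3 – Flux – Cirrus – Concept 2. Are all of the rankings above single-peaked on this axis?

yes

Axis positions: Echo=1, Drift=2, Concept 3=3, Flux=4, Cirrus=5, Concept 2=6.
Bloc 1 (peak Flux at position 4): ranking walks positions 4-5-3-2-6-1, expanding outward from the peak — single-peaked.
Bloc 2 (peak Drift at position 2): ranking walks positions 2-3-4-5-6-1, expanding outward from the peak — single-peaked.
Bloc 3 (peak Drift at position 2): ranking walks positions 2-1-3-4-5-6, expanding outward from the peak — single-peaked.
Bloc 4 (peak Echo at position 1): ranking walks positions 1-2-3-4-5-6, expanding outward from the peak — single-peaked.
Every ranking is single-peaked on this axis.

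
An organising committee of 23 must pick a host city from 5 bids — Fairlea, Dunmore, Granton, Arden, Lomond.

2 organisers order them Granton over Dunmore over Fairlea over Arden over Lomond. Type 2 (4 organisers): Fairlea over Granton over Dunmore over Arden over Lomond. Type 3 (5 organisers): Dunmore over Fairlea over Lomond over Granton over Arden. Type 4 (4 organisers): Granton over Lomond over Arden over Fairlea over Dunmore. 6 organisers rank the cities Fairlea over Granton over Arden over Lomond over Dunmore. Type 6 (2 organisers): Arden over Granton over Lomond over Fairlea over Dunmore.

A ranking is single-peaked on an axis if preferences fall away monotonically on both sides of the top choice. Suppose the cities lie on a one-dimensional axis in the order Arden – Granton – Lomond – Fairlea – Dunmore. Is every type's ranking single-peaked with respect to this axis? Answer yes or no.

no

Axis positions: Arden=1, Granton=2, Lomond=3, Fairlea=4, Dunmore=5.
Type 1: ranking walks positions 2-5-4-1-3; Dunmore is ranked above Lomond even though Lomond lies between Dunmore and the peak Granton on the axis — preferences dip and rise again. Not single-peaked.
Type 2: ranking walks positions 4-2-5-1-3; Granton is ranked above Lomond even though Lomond lies between Granton and the peak Fairlea on the axis — preferences dip and rise again. Not single-peaked.
Type 3 (peak Dunmore at position 5): ranking walks positions 5-4-3-2-1, expanding outward from the peak — single-peaked.
Type 4 (peak Granton at position 2): ranking walks positions 2-3-1-4-5, expanding outward from the peak — single-peaked.
Type 5: ranking walks positions 4-2-1-3-5; Granton is ranked above Lomond even though Lomond lies between Granton and the peak Fairlea on the axis — preferences dip and rise again. Not single-peaked.
Type 6 (peak Arden at position 1): ranking walks positions 1-2-3-4-5, expanding outward from the peak — single-peaked.
Type 1 violates single-peakedness, so the profile is not single-peaked on this axis.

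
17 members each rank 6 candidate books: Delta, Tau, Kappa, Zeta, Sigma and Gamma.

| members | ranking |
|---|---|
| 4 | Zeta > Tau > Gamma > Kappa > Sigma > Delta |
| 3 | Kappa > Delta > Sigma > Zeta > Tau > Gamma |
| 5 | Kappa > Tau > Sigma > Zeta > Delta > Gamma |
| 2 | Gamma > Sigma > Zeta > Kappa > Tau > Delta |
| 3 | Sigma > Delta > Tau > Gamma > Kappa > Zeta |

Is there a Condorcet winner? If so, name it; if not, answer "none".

Head-to-head results (17 members):
Delta vs Tau: Tau wins 11–6.
Delta vs Kappa: Delta preferred on 3 ballots; Kappa wins 14–3.
Delta vs Zeta: Zeta wins 11–6.
Delta vs Sigma: Sigma wins 14–3.
Delta vs Gamma: Delta preferred on 3+5+3 = 11 ballots; Delta wins 11–6.
Tau vs Kappa: 7 to 10, Kappa.
Tau vs Zeta: Zeta, 9–8.
Tau vs Sigma: Tau, 9–8.
Tau vs Gamma: Tau wins 15–2.
Kappa–Zeta: Kappa 11–6.
Kappa vs Sigma: Kappa preferred on 4+3+5 = 12 ballots; Kappa wins 12–5.
Kappa vs Gamma: Kappa is ranked higher on 3+5 = 8 ballots, Gamma on 9. Gamma wins 9–8.
Zeta vs Sigma: Sigma, 13–4.
Zeta vs Gamma: Zeta is ranked higher on 4+3+5 = 12 ballots, Gamma on 5. Zeta wins 12–5.
Sigma vs Gamma: Sigma wins 11–6.
No book is unbeaten: Delta loses to Tau; Tau loses to Kappa; Kappa loses to Gamma; Zeta loses to Kappa; Sigma loses to Tau; Gamma loses to Delta. In particular Delta → Gamma → Kappa → Delta is a majority cycle — no Condorcet winner exists.

none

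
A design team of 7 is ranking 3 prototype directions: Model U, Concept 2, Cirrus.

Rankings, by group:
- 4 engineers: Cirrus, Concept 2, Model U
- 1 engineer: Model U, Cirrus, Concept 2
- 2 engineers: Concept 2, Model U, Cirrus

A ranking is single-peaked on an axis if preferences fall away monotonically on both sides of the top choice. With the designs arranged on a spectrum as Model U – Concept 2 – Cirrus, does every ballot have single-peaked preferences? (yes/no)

Axis positions: Model U=1, Concept 2=2, Cirrus=3.
Group 1 (peak Cirrus at position 3): ranking walks positions 3-2-1, expanding outward from the peak — single-peaked.
Group 2: ranking walks positions 1-3-2; Cirrus is ranked above Concept 2 even though Concept 2 lies between Cirrus and the peak Model U on the axis — preferences dip and rise again. Not single-peaked.
Group 3 (peak Concept 2 at position 2): ranking walks positions 2-1-3, expanding outward from the peak — single-peaked.
Group 2 violates single-peakedness, so the profile is not single-peaked on this axis.

no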